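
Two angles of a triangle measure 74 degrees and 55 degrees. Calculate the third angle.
Sum of angles in a triangle = 180 degrees
Third angle = 180 - 74 - 55
Third angle = 51 degrees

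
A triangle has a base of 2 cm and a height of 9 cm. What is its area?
Area = (1/2) * base * height
Area = (1/2) * 2 * 9
Area = 9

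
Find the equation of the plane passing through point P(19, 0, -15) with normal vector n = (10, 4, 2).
d = n·P = (10)(19) + (4)(0) + (2)(-15) = 160
Plane: 10x + 4y + 2z = 160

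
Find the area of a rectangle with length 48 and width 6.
Area = length * width
Area = 48 * 6
Area = 288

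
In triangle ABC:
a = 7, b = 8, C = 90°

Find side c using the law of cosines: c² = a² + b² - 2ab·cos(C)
c² = 7² + 8² - 2·7·8·cos(90°)
c² = 49 + 64 - 112·0.0000 = 113
c = √113 = 10.63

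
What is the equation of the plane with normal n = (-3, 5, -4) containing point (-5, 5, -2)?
d = n·P = (-3)(-5) + (5)(5) + (-4)(-2) = 48
Plane: -3x + 5y - 4z = 48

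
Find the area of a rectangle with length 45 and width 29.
Area = length * width
Area = 45 * 29
Area = 1305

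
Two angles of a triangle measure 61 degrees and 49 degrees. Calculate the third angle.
Sum of angles in a triangle = 180 degrees
Third angle = 180 - 61 - 49
Third angle = 70 degrees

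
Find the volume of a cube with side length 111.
Volume = s³
Volume = 111³
Volume = 1367631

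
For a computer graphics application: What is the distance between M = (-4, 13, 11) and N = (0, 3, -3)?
d = √[(4)² + (-10)² + (-14)²] = √312 = 17.66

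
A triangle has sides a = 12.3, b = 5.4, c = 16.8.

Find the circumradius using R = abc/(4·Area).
s = (a+b+c)/2 = 17.25
Area = √(s(s-a)(s-b)(s-c)) = √(17.25·4.95·11.85·0.45) = 21.3384
R = abc/(4·Area) = (12.3·5.4·16.8)/(4·21.3384) = 1115.856/85.3536 = 13.07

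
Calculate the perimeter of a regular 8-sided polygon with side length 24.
Perimeter = number of sides * side length
Perimeter = 8 * 24
Perimeter = 192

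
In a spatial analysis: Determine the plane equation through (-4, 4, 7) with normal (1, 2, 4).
d = n·P = (1)(-4) + (2)(4) + (4)(7) = 32
Plane: x + 2y + 4z = 32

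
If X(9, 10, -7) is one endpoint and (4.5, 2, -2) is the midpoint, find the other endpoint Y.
Y = (2×4.5 - 9, 2×2 - 10, 2×(-2) - (-7)) = (0, -6, 3)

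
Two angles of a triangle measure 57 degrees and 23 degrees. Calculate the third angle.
Sum of angles in a triangle = 180 degrees
Third angle = 180 - 57 - 23
Third angle = 100 degrees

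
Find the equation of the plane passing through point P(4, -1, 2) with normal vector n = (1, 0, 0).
d = n·P = (1)(4) + (0)(-1) + (0)(2) = 4
Plane: x = 4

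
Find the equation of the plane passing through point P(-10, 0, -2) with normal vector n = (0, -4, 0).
d = n·P = (0)(-10) + (-4)(0) + (0)(-2) = 0
Plane: -4y = 0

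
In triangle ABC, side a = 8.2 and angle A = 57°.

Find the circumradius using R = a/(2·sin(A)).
R = a/(2·sin(A)) = 8.2/(2·sin(57°))
R = 8.2/(2·0.838671) = 8.2/1.677341 = 4.889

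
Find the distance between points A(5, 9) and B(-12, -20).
Using the distance formula: d = sqrt((x₂-x₁)² + (y₂-y₁)²)
dx = (-12) - 5 = -17
dy = (-20) - 9 = -29
d = sqrt((-17)² + (-29)²) = sqrt(289 + 841) = sqrt(1130) = 33.62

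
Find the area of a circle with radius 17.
Area = pi * r²
Area = pi * 17²
Area = pi * 289
Area = 907.92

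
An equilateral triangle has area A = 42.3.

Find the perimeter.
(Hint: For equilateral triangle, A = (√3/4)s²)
A = (√3/4)s²  →  s² = 4A/√3 = 4·42.3/√3 = 97.6877
s = 9.88371
Perimeter = 3s = 29.65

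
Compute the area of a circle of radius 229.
Area = pi * r²
Area = pi * 229²
Area = pi * 52441
Area = 164748.26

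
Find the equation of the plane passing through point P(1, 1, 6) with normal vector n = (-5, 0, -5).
d = n·P = (-5)(1) + (0)(1) + (-5)(6) = -35
Plane: -5x - 5z = -35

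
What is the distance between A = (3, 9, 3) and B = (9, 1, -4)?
d = √[(6)² + (-8)² + (-7)²] = √149 = 12.21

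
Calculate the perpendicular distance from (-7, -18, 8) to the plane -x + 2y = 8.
d = |(-1)(-7) + 2(-18) + 0(8) - (8)| / √((-1)² + 2² + 0²) = 37/√5 = 16.55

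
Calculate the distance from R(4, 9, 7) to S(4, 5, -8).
d = √[(0)² + (-4)² + (-15)²] = √241 = 15.52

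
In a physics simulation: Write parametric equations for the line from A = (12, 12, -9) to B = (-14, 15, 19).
Direction vector d = B - A = (-26, 3, 28)
x = 12 - 26t, y = 12 + 3t, z = -9 + 28t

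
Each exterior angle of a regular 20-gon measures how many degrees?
Exterior angle of a regular n-gon = 360/n
Exterior angle = 360/20
Exterior angle = 18 degrees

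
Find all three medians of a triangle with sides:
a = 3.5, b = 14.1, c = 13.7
Using m_x = ½√(2y² + 2z² - x²):
m_a = ½√(2·14.1² + 2·13.7² - 3.5²) = ½√760.75 = 13.79
m_b = ½√(2·3.5² + 2·13.7² - 14.1²) = ½√201.07 = 7.09
m_c = ½√(2·3.5² + 2·14.1² - 13.7²) = ½√234.43 = 7.656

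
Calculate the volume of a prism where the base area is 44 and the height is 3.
Volume = base area * height
Volume = 44 * 3
Volume = 132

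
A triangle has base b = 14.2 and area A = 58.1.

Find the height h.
A = ½bh  →  h = 2A/b
h = 2·58.1/14.2 = 8.183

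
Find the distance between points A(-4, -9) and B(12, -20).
Using the distance formula: d = sqrt((x₂-x₁)² + (y₂-y₁)²)
dx = 12 - (-4) = 16
dy = (-20) - (-9) = -11
d = sqrt(16² + (-11)²) = sqrt(256 + 121) = sqrt(377) = 19.42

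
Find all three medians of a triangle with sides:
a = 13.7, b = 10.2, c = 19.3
Using m_x = ½√(2y² + 2z² - x²):
m_a = ½√(2·10.2² + 2·19.3² - 13.7²) = ½√765.37 = 13.83
m_b = ½√(2·13.7² + 2·19.3² - 10.2²) = ½√1016.32 = 15.94
m_c = ½√(2·13.7² + 2·10.2² - 19.3²) = ½√210.97 = 7.262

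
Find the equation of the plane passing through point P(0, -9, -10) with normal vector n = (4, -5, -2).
d = n·P = (4)(0) + (-5)(-9) + (-2)(-10) = 65
Plane: 4x - 5y - 2z = 65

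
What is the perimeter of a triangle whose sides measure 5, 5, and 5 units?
Perimeter = sum of all sides
Perimeter = 5 + 5 + 5
Perimeter = 15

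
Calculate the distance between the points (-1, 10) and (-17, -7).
Using the distance formula: d = sqrt((x₂-x₁)² + (y₂-y₁)²)
dx = (-17) - (-1) = -16
dy = (-7) - 10 = -17
d = sqrt((-16)² + (-17)²) = sqrt(256 + 289) = sqrt(545) = 23.35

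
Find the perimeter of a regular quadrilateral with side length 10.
Perimeter = number of sides * side length
Perimeter = 4 * 10
Perimeter = 40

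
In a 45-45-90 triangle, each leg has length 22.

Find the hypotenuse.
Hypotenuse = 22√2 = 31.11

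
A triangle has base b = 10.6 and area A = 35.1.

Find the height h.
A = ½bh  →  h = 2A/b
h = 2·35.1/10.6 = 6.623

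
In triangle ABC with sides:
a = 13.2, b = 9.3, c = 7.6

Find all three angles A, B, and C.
By the law of cosines:
cos(A) = (b² + c² - a²)/(2bc) = -0.212153  →  A = 102.2°
cos(B) = (a² + c² - b²)/(2ac) = 0.725229  →  B = 43.51°
cos(C) = (a² + b² - c²)/(2ab) = 0.826694  →  C = 34.24°
Check: A + B + C = 180.0° ✓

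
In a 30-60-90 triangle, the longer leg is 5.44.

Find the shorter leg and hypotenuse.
In a 30-60-90 triangle, sides are in ratio 1 : √3 : 2.
Long leg = short leg·√3  →  short leg = 5.44/√3 = 3.141
Hypotenuse = 2·(short leg) = 2·5.44/√3 = 6.282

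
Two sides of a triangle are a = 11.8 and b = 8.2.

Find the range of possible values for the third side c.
By the triangle inequality: |a - b| < c < a + b
|11.8 - 8.2| < c < 11.8 + 8.2
3.6 < c < 20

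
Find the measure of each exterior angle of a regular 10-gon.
Exterior angle of a regular n-gon = 360/n
Exterior angle = 360/10
Exterior angle = 36 degrees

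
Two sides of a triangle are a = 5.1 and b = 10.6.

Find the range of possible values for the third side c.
By the triangle inequality: |a - b| < c < a + b
|5.1 - 10.6| < c < 5.1 + 10.6
5.5 < c < 15.7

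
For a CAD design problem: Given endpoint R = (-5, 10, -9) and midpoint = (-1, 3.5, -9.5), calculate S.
S = (2×(-1) - (-5), 2×3.5 - 10, 2×(-9.5) - (-9)) = (3, -3, -10)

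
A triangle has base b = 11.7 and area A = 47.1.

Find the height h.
A = ½bh  →  h = 2A/b
h = 2·47.1/11.7 = 8.051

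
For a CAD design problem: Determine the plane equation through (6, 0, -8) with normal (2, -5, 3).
d = n·P = (2)(6) + (-5)(0) + (3)(-8) = -12
Plane: 2x - 5y + 3z = -12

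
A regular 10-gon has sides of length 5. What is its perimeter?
Perimeter = number of sides * side length
Perimeter = 10 * 5
Perimeter = 50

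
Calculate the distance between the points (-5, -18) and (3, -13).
Using the distance formula: d = sqrt((x₂-x₁)² + (y₂-y₁)²)
dx = 3 - (-5) = 8
dy = (-13) - (-18) = 5
d = sqrt(8² + 5²) = sqrt(64 + 25) = sqrt(89) = 9.43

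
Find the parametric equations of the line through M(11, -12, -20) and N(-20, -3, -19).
Direction vector d = N - M = (-31, 9, 1)
x = 11 - 31t, y = -12 + 9t, z = -20 + t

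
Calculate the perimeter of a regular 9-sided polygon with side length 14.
Perimeter = number of sides * side length
Perimeter = 9 * 14
Perimeter = 126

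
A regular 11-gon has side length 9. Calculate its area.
For a regular 11-gon with side length s = 9:
Apothem a = s / (2*tan(pi/11)) = 9 / (2*tan(pi/11)) ≈ 15.3256
Perimeter P = 11 * 9 = 99
Area = (1/2) * P * a = (1/2) * 99 * 15.3256 = 758.62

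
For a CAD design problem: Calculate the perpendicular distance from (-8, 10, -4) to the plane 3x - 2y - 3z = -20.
d = |3(-8) + (-2)(10) + (-3)(-4) - (-20)| / √(3² + (-2)² + (-3)²) = 12/√22 = 2.558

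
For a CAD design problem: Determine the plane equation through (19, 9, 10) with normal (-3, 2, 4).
d = n·P = (-3)(19) + (2)(9) + (4)(10) = 1
Plane: -3x + 2y + 4z = 1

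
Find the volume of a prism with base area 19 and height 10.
Volume = base area * height
Volume = 19 * 10
Volume = 190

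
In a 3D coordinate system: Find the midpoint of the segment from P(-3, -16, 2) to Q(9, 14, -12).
Midpoint = ((-3+9)/2, (-16+14)/2, (2-12)/2) = (3, -1, -5)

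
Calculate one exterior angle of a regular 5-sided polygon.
Exterior angle of a regular n-gon = 360/n
Exterior angle = 360/5
Exterior angle = 72 degrees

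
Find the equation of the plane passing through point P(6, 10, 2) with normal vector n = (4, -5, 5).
d = n·P = (4)(6) + (-5)(10) + (5)(2) = -16
Plane: 4x - 5y + 5z = -16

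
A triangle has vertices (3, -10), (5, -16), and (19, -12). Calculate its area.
Using the coordinate formula: Area = (1/2)|x₁(y₂-y₃) + x₂(y₃-y₁) + x₃(y₁-y₂)|
Area = (1/2)|3((-16)-(-12)) + 5((-12)-(-10)) + 19((-10)-(-16))|
Area = (1/2)|3*(-4) + 5*(-2) + 19*6|
Area = (1/2)|(-12) + (-10) + 114|
Area = (1/2)*92 = 46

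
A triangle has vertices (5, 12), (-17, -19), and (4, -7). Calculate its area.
Using the coordinate formula: Area = (1/2)|x₁(y₂-y₃) + x₂(y₃-y₁) + x₃(y₁-y₂)|
Area = (1/2)|5((-19)-(-7)) + (-17)((-7)-12) + 4(12-(-19))|
Area = (1/2)|5*(-12) + (-17)*(-19) + 4*31|
Area = (1/2)|(-60) + 323 + 124|
Area = (1/2)*387 = 193.50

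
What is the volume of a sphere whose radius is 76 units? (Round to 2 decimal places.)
Volume = (4/3) * pi * r³
Volume = (4/3) * pi * 76³
Volume = (4/3) * pi * 438976
Volume = 1838778.37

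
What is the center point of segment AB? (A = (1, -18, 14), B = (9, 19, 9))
Midpoint = ((1+9)/2, (-18+19)/2, (14+9)/2) = (5, 0.5, 11.5)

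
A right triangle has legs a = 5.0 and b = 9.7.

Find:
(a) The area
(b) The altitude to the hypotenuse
(a) Area = ½ab = ½·5.0·9.7 = 24.25
(b) Hypotenuse c = √(5.0² + 9.7²) = √119.09 = 10.9128
    Area = ½·c·h_c  →  h_c = 2·Area/c = 2·24.25/10.9128 = 4.444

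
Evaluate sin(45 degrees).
sin(45 degrees) = sqrt(2)/2
Decimal approximation: 0.7071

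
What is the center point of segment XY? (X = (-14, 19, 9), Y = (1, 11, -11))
Midpoint = ((-14+1)/2, (19+11)/2, (9-11)/2) = (-6.5, 15, -1)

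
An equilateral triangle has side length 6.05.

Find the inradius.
For an equilateral triangle, r = s/(2√3) where s is the side.
r = 6.05/(2√3) = 6.05/3.464102 = 1.746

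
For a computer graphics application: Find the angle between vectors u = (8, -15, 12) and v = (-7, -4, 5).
u·v = 64, |u|² = 433, |v|² = 90
cos θ = 64/√38970 ≈ 0.3242
θ ≈ 71.08°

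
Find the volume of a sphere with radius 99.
Volume = (4/3) * pi * r³
Volume = (4/3) * pi * 99³
Volume = (4/3) * pi * 970299
Volume = 4064378.95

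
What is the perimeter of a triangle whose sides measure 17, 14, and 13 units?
Perimeter = sum of all sides
Perimeter = 17 + 14 + 13
Perimeter = 44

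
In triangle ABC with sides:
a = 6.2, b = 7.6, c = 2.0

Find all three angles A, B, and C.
By the law of cosines:
cos(A) = (b² + c² - a²)/(2bc) = 0.767105  →  A = 39.91°
cos(B) = (a² + c² - b²)/(2ac) = -0.617742  →  B = 128.2°
cos(C) = (a² + b² - c²)/(2ab) = 0.978353  →  C = 11.94°
Check: A + B + C = 180.0° ✓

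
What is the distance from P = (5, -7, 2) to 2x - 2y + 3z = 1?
d = |2(5) + (-2)(-7) + 3(2) - (1)| / √(2² + (-2)² + 3²) = 29/√17 = 7.034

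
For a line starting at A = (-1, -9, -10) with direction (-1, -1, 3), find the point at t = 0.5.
P(0.5) = (-1 + (-1)(0.5), -9 + (-1)(0.5), -10 + 3(0.5)) = (-1.5, -9.5, -8.5)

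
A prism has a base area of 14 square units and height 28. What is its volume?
Volume = base area * height
Volume = 14 * 28
Volume = 392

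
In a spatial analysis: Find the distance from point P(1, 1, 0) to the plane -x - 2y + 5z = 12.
d = |(-1)(1) + (-2)(1) + 5(0) - (12)| / √((-1)² + (-2)² + 5²) = 15/√30 = 2.739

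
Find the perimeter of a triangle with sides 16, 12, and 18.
Perimeter = sum of all sides
Perimeter = 16 + 12 + 18
Perimeter = 46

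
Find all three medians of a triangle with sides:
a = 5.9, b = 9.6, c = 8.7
Using m_x = ½√(2y² + 2z² - x²):
m_a = ½√(2·9.6² + 2·8.7² - 5.9²) = ½√300.89 = 8.673
m_b = ½√(2·5.9² + 2·8.7² - 9.6²) = ½√128.84 = 5.675
m_c = ½√(2·5.9² + 2·9.6² - 8.7²) = ½√178.25 = 6.676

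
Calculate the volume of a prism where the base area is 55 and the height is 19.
Volume = base area * height
Volume = 55 * 19
Volume = 1045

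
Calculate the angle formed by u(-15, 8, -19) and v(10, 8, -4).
u·v = -10, |u|² = 650, |v|² = 180
cos θ = -10/√117000 ≈ -0.02924
θ ≈ 91.68°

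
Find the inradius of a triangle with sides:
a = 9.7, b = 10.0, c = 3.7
s = (a+b+c)/2 = (9.7+10.0+3.7)/2 = 11.7
Area = √(s(s-a)(s-b)(s-c)) = √(11.7·2·1.7·8) = 17.8393
r = Area/s = 17.8393/11.7 = 1.525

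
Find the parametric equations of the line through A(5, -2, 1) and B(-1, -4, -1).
Direction vector d = B - A = (-6, -2, -2)
x = 5 - 6t, y = -2 - 2t, z = 1 - 2t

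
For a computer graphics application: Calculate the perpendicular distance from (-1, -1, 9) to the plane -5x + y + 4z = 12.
d = |(-5)(-1) + 1(-1) + 4(9) - (12)| / √((-5)² + 1² + 4²) = 28/√42 = 4.32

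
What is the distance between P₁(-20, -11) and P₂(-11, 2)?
Using the distance formula: d = sqrt((x₂-x₁)² + (y₂-y₁)²)
dx = (-11) - (-20) = 9
dy = 2 - (-11) = 13
d = sqrt(9² + 13²) = sqrt(81 + 169) = sqrt(250) = 15.81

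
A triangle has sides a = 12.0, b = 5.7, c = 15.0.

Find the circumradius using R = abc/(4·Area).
s = (a+b+c)/2 = 16.35
Area = √(s(s-a)(s-b)(s-c)) = √(16.35·4.35·10.65·1.35) = 31.9776
R = abc/(4·Area) = (12.0·5.7·15.0)/(4·31.9776) = 1026/127.9104 = 8.021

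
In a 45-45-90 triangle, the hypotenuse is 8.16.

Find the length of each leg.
In a 45-45-90 triangle, hypotenuse = leg·√2  →  leg = hypotenuse/√2
leg = 8.16/√2 = 5.77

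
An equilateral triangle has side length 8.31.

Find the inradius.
For an equilateral triangle, r = s/(2√3) where s is the side.
r = 8.31/(2√3) = 8.31/3.464102 = 2.399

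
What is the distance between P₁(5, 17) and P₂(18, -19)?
Using the distance formula: d = sqrt((x₂-x₁)² + (y₂-y₁)²)
dx = 18 - 5 = 13
dy = (-19) - 17 = -36
d = sqrt(13² + (-36)²) = sqrt(169 + 1296) = sqrt(1465) = 38.28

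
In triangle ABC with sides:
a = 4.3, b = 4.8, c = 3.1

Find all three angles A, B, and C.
By the law of cosines:
cos(A) = (b² + c² - a²)/(2bc) = 0.475806  →  A = 61.59°
cos(B) = (a² + c² - b²)/(2ac) = 0.189797  →  B = 79.06°
cos(C) = (a² + b² - c²)/(2ab) = 0.773256  →  C = 39.35°
Check: A + B + C = 180.0° ✓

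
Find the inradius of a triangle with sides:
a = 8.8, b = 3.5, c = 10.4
s = (a+b+c)/2 = (8.8+3.5+10.4)/2 = 11.35
Area = √(s(s-a)(s-b)(s-c)) = √(11.35·2.55·7.85·0.95) = 14.6914
r = Area/s = 14.6914/11.35 = 1.294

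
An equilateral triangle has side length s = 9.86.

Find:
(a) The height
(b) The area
(a) Height h = s·√3/2 = 9.86·√3/2 = 8.539
(b) Area = (√3/4)·s² = (√3/4)·9.86² = (√3/4)·97.2196 = 42.1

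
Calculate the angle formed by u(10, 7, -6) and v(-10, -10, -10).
u·v = -110, |u|² = 185, |v|² = 300
cos θ = -110/√55500 ≈ -0.4669
θ ≈ 117.8°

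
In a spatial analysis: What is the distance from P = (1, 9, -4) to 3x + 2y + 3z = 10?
d = |3(1) + 2(9) + 3(-4) - (10)| / √(3² + 2² + 3²) = 1/√22 = 0.2132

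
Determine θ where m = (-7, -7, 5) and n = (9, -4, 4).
m·n = -15, |m|² = 123, |n|² = 113
cos θ = -15/√13899 ≈ -0.1272
θ ≈ 97.31°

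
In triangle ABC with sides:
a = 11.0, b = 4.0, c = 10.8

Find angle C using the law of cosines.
cos(C) = (a² + b² - c²)/(2ab)
cos(C) = (11.0² + 4.0² - 10.8²)/(2·11.0·4.0) = 20.36/88 = 0.231364
C = arccos(0.231364) = 76.62°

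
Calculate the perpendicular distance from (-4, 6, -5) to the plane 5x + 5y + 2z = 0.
d = |5(-4) + 5(6) + 2(-5) - (0)| / √(5² + 5² + 2²) = 0/√54 = 0.0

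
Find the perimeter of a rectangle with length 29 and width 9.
Perimeter = 2 * (length + width)
Perimeter = 2 * (29 + 9)
Perimeter = 2 * 38
Perimeter = 76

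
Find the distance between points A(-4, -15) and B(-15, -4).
Using the distance formula: d = sqrt((x₂-x₁)² + (y₂-y₁)²)
dx = (-15) - (-4) = -11
dy = (-4) - (-15) = 11
d = sqrt((-11)² + 11²) = sqrt(121 + 121) = sqrt(242) = 15.56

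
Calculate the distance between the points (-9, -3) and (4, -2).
Using the distance formula: d = sqrt((x₂-x₁)² + (y₂-y₁)²)
dx = 4 - (-9) = 13
dy = (-2) - (-3) = 1
d = sqrt(13² + 1²) = sqrt(169 + 1) = sqrt(170) = 13.04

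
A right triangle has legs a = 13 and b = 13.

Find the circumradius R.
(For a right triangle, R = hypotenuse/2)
Hypotenuse c = √(13² + 13²) = √338 = 18.3848
R = c/2 = 9.192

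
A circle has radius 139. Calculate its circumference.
Circumference = 2 * pi * r
Circumference = 2 * pi * 139
Circumference = 873.36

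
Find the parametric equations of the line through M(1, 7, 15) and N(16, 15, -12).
Direction vector d = N - M = (15, 8, -27)
x = 1 + 15t, y = 7 + 8t, z = 15 - 27t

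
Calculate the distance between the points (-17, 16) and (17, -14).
Using the distance formula: d = sqrt((x₂-x₁)² + (y₂-y₁)²)
dx = 17 - (-17) = 34
dy = (-14) - 16 = -30
d = sqrt(34² + (-30)²) = sqrt(1156 + 900) = sqrt(2056) = 45.34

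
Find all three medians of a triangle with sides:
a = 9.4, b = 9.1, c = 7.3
Using m_x = ½√(2y² + 2z² - x²):
m_a = ½√(2·9.1² + 2·7.3² - 9.4²) = ½√183.84 = 6.779
m_b = ½√(2·9.4² + 2·7.3² - 9.1²) = ½√200.49 = 7.08
m_c = ½√(2·9.4² + 2·9.1² - 7.3²) = ½√289.05 = 8.501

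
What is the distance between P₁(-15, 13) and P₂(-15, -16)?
Using the distance formula: d = sqrt((x₂-x₁)² + (y₂-y₁)²)
dx = (-15) - (-15) = 0
dy = (-16) - 13 = -29
d = sqrt(0² + (-29)²) = sqrt(0 + 841) = sqrt(841) = 29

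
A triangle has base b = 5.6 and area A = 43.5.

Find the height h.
A = ½bh  →  h = 2A/b
h = 2·43.5/5.6 = 15.54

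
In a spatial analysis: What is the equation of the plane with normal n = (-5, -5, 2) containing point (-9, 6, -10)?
d = n·P = (-5)(-9) + (-5)(6) + (2)(-10) = -5
Plane: -5x - 5y + 2z = -5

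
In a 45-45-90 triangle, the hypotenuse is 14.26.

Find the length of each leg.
In a 45-45-90 triangle, hypotenuse = leg·√2  →  leg = hypotenuse/√2
leg = 14.26/√2 = 10.08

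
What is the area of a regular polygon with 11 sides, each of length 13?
For a regular 11-gon with side length s = 13:
Apothem a = s / (2*tan(pi/11)) = 13 / (2*tan(pi/11)) ≈ 22.13697
Perimeter P = 11 * 13 = 143
Area = (1/2) * P * a = (1/2) * 143 * 22.13697 = 1582.79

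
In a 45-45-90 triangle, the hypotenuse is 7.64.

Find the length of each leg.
In a 45-45-90 triangle, hypotenuse = leg·√2  →  leg = hypotenuse/√2
leg = 7.64/√2 = 5.402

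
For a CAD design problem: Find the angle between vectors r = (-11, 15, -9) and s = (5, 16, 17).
r·s = 32, |r|² = 427, |s|² = 570
cos θ = 32/√243390 ≈ 0.06486
θ ≈ 86.28°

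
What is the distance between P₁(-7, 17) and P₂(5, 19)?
Using the distance formula: d = sqrt((x₂-x₁)² + (y₂-y₁)²)
dx = 5 - (-7) = 12
dy = 19 - 17 = 2
d = sqrt(12² + 2²) = sqrt(144 + 4) = sqrt(148) = 12.17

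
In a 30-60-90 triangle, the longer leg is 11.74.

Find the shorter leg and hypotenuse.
In a 30-60-90 triangle, sides are in ratio 1 : √3 : 2.
Long leg = short leg·√3  →  short leg = 11.74/√3 = 6.778
Hypotenuse = 2·(short leg) = 2·11.74/√3 = 13.56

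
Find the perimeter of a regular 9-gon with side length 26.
Perimeter = number of sides * side length
Perimeter = 9 * 26
Perimeter = 234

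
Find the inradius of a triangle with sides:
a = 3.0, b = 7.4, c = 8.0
s = (a+b+c)/2 = (3.0+7.4+8.0)/2 = 9.2
Area = √(s(s-a)(s-b)(s-c)) = √(9.2·6.2·1.8·1.2) = 11.0998
r = Area/s = 11.0998/9.2 = 1.207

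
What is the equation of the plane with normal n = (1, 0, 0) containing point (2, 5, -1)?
d = n·P = (1)(2) + (0)(5) + (0)(-1) = 2
Plane: x = 2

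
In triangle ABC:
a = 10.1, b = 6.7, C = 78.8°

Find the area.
Using A = ½ab·sin(C):
A = ½·10.1·6.7·sin(78.8°) = ½·67.67·0.980955 = 33.19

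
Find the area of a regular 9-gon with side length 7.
For a regular 9-gon with side length s = 7:
Apothem a = s / (2*tan(pi/9)) = 7 / (2*tan(pi/9)) ≈ 9.6162
Perimeter P = 9 * 7 = 63
Area = (1/2) * P * a = (1/2) * 63 * 9.6162 = 302.91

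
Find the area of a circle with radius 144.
Area = pi * r²
Area = pi * 144²
Area = pi * 20736
Area = 65144.07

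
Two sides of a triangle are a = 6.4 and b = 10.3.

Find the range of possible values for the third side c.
By the triangle inequality: |a - b| < c < a + b
|6.4 - 10.3| < c < 6.4 + 10.3
3.9 < c < 16.7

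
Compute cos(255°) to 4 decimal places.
cos(255 degrees) = -0.2588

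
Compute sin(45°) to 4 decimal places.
sin(45 degrees) = sqrt(2)/2
Decimal approximation: 0.7071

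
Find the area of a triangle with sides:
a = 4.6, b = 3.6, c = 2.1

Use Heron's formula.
s = (a+b+c)/2 = (4.6+3.6+2.1)/2 = 5.15
A = √(s(s-a)(s-b)(s-c)) = √(5.15·0.55·1.55·3.05)
A = √13.3906 = 3.659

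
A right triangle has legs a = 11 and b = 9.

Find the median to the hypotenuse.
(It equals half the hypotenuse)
Hypotenuse c = √(11² + 9²) = √202 = 14.2127
Median to hypotenuse = c/2 = 7.106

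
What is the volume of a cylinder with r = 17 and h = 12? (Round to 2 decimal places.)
Volume = pi * r² * h
Volume = pi * 17² * 12
Volume = pi * 289 * 12
Volume = pi * 3468
Volume = 10895.04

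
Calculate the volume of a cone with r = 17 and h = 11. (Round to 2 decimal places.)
Volume = (1/3) * pi * r² * h
Volume = (1/3) * pi * 17² * 11
Volume = (1/3) * pi * 289 * 11
Volume = (1/3) * pi * 3179
Volume = 3329.04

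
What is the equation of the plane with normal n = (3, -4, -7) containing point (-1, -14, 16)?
d = n·P = (3)(-1) + (-4)(-14) + (-7)(16) = -59
Plane: 3x - 4y - 7z = -59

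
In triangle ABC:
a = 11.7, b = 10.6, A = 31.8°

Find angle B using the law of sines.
sin(B)/b = sin(A)/a
sin(B) = b·sin(A)/a = 10.6·sin(31.8°)/11.7 = 0.477413
B = arcsin(0.477413) = 28.52°  (b ≤ a, so B ≤ A and the acute solution is unique)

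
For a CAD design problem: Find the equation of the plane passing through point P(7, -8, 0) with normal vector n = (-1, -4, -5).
d = n·P = (-1)(7) + (-4)(-8) + (-5)(0) = 25
Plane: -x - 4y - 5z = 25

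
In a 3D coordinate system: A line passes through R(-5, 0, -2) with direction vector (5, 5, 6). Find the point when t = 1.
P(1) = (-5 + 5(1), 0 + 5(1), -2 + 6(1)) = (0, 5, 4)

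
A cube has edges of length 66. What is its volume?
Volume = s³
Volume = 66³
Volume = 287496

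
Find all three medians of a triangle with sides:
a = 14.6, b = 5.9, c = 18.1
Using m_x = ½√(2y² + 2z² - x²):
m_a = ½√(2·5.9² + 2·18.1² - 14.6²) = ½√511.68 = 11.31
m_b = ½√(2·14.6² + 2·18.1² - 5.9²) = ½√1046.73 = 16.18
m_c = ½√(2·14.6² + 2·5.9² - 18.1²) = ½√168.33 = 6.487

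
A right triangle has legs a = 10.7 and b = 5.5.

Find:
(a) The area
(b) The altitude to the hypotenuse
(a) Area = ½ab = ½·10.7·5.5 = 29.425
(b) Hypotenuse c = √(10.7² + 5.5²) = √144.74 = 12.0308
    Area = ½·c·h_c  →  h_c = 2·Area/c = 2·29.425/12.0308 = 4.892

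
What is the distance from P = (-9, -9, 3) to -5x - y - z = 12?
d = |(-5)(-9) + (-1)(-9) + (-1)(3) - (12)| / √((-5)² + (-1)² + (-1)²) = 39/√27 = 7.506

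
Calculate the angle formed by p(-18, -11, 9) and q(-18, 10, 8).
p·q = 286, |p|² = 526, |q|² = 488
cos θ = 286/√256688 ≈ 0.5645
θ ≈ 55.63°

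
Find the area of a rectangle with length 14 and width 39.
Area = length * width
Area = 14 * 39
Area = 546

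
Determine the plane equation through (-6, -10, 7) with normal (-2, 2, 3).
d = n·P = (-2)(-6) + (2)(-10) + (3)(7) = 13
Plane: -2x + 2y + 3z = 13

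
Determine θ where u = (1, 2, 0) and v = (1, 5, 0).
u·v = 11, |u|² = 5, |v|² = 26
cos θ = 11/√130 ≈ 0.9648
θ ≈ 15.26°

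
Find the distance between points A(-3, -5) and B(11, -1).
Using the distance formula: d = sqrt((x₂-x₁)² + (y₂-y₁)²)
dx = 11 - (-3) = 14
dy = (-1) - (-5) = 4
d = sqrt(14² + 4²) = sqrt(196 + 16) = sqrt(212) = 14.56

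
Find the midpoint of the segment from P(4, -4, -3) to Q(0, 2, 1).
Midpoint = ((4+0)/2, (-4+2)/2, (-3+1)/2) = (2, -1, -1)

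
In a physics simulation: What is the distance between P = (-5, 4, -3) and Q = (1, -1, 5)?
d = √[(6)² + (-5)² + (8)²] = √125 = 11.18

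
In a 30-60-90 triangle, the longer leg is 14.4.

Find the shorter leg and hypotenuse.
In a 30-60-90 triangle, sides are in ratio 1 : √3 : 2.
Long leg = short leg·√3  →  short leg = 14.4/√3 = 8.314
Hypotenuse = 2·(short leg) = 2·14.4/√3 = 16.63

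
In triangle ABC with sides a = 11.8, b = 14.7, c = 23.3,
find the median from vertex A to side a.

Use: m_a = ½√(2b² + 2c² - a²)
m_a = ½√(2·14.7² + 2·23.3² - 11.8²)
m_a = ½√(432.18 + 1085.78 - 139.24) = ½√1378.72 = 18.57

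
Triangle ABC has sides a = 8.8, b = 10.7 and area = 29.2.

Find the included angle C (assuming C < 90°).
Area = ½ab·sin(C)  →  sin(C) = 2·Area/(ab)
sin(C) = 2·29.2/(8.8·10.7) = 0.620221
C = arcsin(0.620221) = 38.33°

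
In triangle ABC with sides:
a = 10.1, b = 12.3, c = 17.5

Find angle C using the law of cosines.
cos(C) = (a² + b² - c²)/(2ab)
cos(C) = (10.1² + 12.3² - 17.5²)/(2·10.1·12.3) = -52.95/248.46 = -0.213113
C = arccos(-0.213113) = 102.3°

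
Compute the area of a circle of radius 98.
Area = pi * r²
Area = pi * 98²
Area = pi * 9604
Area = 30171.86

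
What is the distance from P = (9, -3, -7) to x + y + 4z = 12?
d = |1(9) + 1(-3) + 4(-7) - (12)| / √(1² + 1² + 4²) = 34/√18 = 8.014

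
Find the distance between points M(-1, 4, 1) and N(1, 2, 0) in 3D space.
d = √[(2)² + (-2)² + (-1)²] = √9 = 3.0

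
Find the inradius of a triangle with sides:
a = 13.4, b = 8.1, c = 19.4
s = (a+b+c)/2 = (13.4+8.1+19.4)/2 = 20.45
Area = √(s(s-a)(s-b)(s-c)) = √(20.45·7.05·12.35·1.05) = 43.2384
r = Area/s = 43.2384/20.45 = 2.114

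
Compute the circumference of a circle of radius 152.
Circumference = 2 * pi * r
Circumference = 2 * pi * 152
Circumference = 955.04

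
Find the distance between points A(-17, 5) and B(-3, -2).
Using the distance formula: d = sqrt((x₂-x₁)² + (y₂-y₁)²)
dx = (-3) - (-17) = 14
dy = (-2) - 5 = -7
d = sqrt(14² + (-7)²) = sqrt(196 + 49) = sqrt(245) = 15.65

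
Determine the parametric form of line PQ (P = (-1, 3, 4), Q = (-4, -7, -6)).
Direction vector d = Q - P = (-3, -10, -10)
x = -1 - 3t, y = 3 - 10t, z = 4 - 10t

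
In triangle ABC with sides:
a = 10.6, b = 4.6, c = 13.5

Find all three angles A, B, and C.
By the law of cosines:
cos(A) = (b² + c² - a²)/(2bc) = 0.733092  →  A = 42.85°
cos(B) = (a² + c² - b²)/(2ac) = 0.955451  →  B = 17.17°
cos(C) = (a² + b² - c²)/(2ab) = -0.499692  →  C = 120°
Check: A + B + C = 180.0° ✓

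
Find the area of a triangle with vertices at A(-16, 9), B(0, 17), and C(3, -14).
Using the coordinate formula: Area = (1/2)|x₁(y₂-y₃) + x₂(y₃-y₁) + x₃(y₁-y₂)|
Area = (1/2)|(-16)(17-(-14)) + 0((-14)-9) + 3(9-17)|
Area = (1/2)|(-16)*31 + 0*(-23) + 3*(-8)|
Area = (1/2)|(-496) + 0 + (-24)|
Area = (1/2)*520 = 260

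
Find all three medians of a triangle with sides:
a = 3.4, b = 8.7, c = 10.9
Using m_x = ½√(2y² + 2z² - x²):
m_a = ½√(2·8.7² + 2·10.9² - 3.4²) = ½√377.44 = 9.714
m_b = ½√(2·3.4² + 2·10.9² - 8.7²) = ½√185.05 = 6.802
m_c = ½√(2·3.4² + 2·8.7² - 10.9²) = ½√55.69 = 3.731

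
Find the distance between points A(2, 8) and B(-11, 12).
Using the distance formula: d = sqrt((x₂-x₁)² + (y₂-y₁)²)
dx = (-11) - 2 = -13
dy = 12 - 8 = 4
d = sqrt((-13)² + 4²) = sqrt(169 + 16) = sqrt(185) = 13.60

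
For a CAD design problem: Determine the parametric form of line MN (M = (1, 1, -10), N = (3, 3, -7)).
Direction vector d = N - M = (2, 2, 3)
x = 1 + 2t, y = 1 + 2t, z = -10 + 3t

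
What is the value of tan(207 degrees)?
tan(207 degrees) = 0.5095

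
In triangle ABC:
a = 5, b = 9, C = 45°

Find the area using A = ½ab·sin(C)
A = ½·5·9·sin(45°) = ½·45·0.707107 = 15.91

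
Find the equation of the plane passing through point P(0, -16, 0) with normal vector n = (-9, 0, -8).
d = n·P = (-9)(0) + (0)(-16) + (-8)(0) = 0
Plane: -9x - 8z = 0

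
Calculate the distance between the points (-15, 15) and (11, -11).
Using the distance formula: d = sqrt((x₂-x₁)² + (y₂-y₁)²)
dx = 11 - (-15) = 26
dy = (-11) - 15 = -26
d = sqrt(26² + (-26)²) = sqrt(676 + 676) = sqrt(1352) = 36.77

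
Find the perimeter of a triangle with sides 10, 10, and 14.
Perimeter = sum of all sides
Perimeter = 10 + 10 + 14
Perimeter = 34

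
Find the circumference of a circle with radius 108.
Circumference = 2 * pi * r
Circumference = 2 * pi * 108
Circumference = 678.58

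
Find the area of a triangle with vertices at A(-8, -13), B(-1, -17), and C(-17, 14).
Using the coordinate formula: Area = (1/2)|x₁(y₂-y₃) + x₂(y₃-y₁) + x₃(y₁-y₂)|
Area = (1/2)|(-8)((-17)-14) + (-1)(14-(-13)) + (-17)((-13)-(-17))|
Area = (1/2)|(-8)*(-31) + (-1)*27 + (-17)*4|
Area = (1/2)|248 + (-27) + (-68)|
Area = (1/2)*153 = 76.50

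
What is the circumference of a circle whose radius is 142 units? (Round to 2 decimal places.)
Circumference = 2 * pi * r
Circumference = 2 * pi * 142
Circumference = 892.21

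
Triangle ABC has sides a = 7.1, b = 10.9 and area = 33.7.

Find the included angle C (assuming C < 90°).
Area = ½ab·sin(C)  →  sin(C) = 2·Area/(ab)
sin(C) = 2·33.7/(7.1·10.9) = 0.870914
C = arcsin(0.870914) = 60.56°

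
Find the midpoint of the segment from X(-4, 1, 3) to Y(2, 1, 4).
Midpoint = ((-4+2)/2, (1+1)/2, (3+4)/2) = (-1, 1, 3.5)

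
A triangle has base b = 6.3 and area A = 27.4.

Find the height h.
A = ½bh  →  h = 2A/b
h = 2·27.4/6.3 = 8.698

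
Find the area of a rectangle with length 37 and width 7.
Area = length * width
Area = 37 * 7
Area = 259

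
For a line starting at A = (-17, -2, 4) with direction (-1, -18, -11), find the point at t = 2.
P(2) = (-17 + (-1)(2), -2 + (-18)(2), 4 + (-11)(2)) = (-19, -38, -18)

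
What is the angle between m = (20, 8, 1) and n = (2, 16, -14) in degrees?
m·n = 154, |m|² = 465, |n|² = 456
cos θ = 154/√212040 ≈ 0.3344
θ ≈ 70.46°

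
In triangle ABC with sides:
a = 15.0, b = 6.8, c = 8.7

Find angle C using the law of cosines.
cos(C) = (a² + b² - c²)/(2ab)
cos(C) = (15.0² + 6.8² - 8.7²)/(2·15.0·6.8) = 195.55/204 = 0.958578
C = arccos(0.958578) = 16.55°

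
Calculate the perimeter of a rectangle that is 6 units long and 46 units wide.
Perimeter = 2 * (length + width)
Perimeter = 2 * (6 + 46)
Perimeter = 2 * 52
Perimeter = 104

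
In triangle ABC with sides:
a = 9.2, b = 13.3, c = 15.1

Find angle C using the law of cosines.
cos(C) = (a² + b² - c²)/(2ab)
cos(C) = (9.2² + 13.3² - 15.1²)/(2·9.2·13.3) = 33.52/244.72 = 0.136973
C = arccos(0.136973) = 82.13°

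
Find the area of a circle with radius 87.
Area = pi * r²
Area = pi * 87²
Area = pi * 7569
Area = 23778.71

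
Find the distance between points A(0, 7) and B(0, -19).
Using the distance formula: d = sqrt((x₂-x₁)² + (y₂-y₁)²)
dx = 0 - 0 = 0
dy = (-19) - 7 = -26
d = sqrt(0² + (-26)²) = sqrt(0 + 676) = sqrt(676) = 26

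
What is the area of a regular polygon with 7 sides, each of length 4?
For a regular 7-gon with side length s = 4:
Apothem a = s / (2*tan(pi/7)) = 4 / (2*tan(pi/7)) ≈ 4.153
Perimeter P = 7 * 4 = 28
Area = (1/2) * P * a = (1/2) * 28 * 4.153 = 58.14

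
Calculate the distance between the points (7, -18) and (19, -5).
Using the distance formula: d = sqrt((x₂-x₁)² + (y₂-y₁)²)
dx = 19 - 7 = 12
dy = (-5) - (-18) = 13
d = sqrt(12² + 13²) = sqrt(144 + 169) = sqrt(313) = 17.69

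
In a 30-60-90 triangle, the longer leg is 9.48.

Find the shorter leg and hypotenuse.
In a 30-60-90 triangle, sides are in ratio 1 : √3 : 2.
Long leg = short leg·√3  →  short leg = 9.48/√3 = 5.473
Hypotenuse = 2·(short leg) = 2·9.48/√3 = 10.95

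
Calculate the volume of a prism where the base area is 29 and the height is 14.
Volume = base area * height
Volume = 29 * 14
Volume = 406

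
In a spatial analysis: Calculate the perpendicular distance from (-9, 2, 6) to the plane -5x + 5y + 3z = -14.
d = |(-5)(-9) + 5(2) + 3(6) - (-14)| / √((-5)² + 5² + 3²) = 87/√59 = 11.33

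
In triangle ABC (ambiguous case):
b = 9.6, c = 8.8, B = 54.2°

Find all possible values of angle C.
sin(C)/c = sin(B)/b  →  sin(C) = c·sin(B)/b = 8.8·sin(54.2°)/9.6 = 0.743475
C₁ = arcsin(0.743475) = 48.03°,  C₂ = 180° - C₁ = 131.97°
Check C₂: A = 180° - 54.2° - 131.97° = -6.17° ≤ 0, rejected
C = 48.03° (one solution)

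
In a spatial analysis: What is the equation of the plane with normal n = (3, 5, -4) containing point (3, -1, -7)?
d = n·P = (3)(3) + (5)(-1) + (-4)(-7) = 32
Plane: 3x + 5y - 4z = 32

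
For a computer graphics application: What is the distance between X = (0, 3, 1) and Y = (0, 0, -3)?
d = √[(0)² + (-3)² + (-4)²] = √25 = 5.0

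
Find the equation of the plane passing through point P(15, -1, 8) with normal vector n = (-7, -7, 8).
d = n·P = (-7)(15) + (-7)(-1) + (8)(8) = -34
Plane: -7x - 7y + 8z = -34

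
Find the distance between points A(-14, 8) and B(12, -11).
Using the distance formula: d = sqrt((x₂-x₁)² + (y₂-y₁)²)
dx = 12 - (-14) = 26
dy = (-11) - 8 = -19
d = sqrt(26² + (-19)²) = sqrt(676 + 361) = sqrt(1037) = 32.20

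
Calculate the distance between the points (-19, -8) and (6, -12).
Using the distance formula: d = sqrt((x₂-x₁)² + (y₂-y₁)²)
dx = 6 - (-19) = 25
dy = (-12) - (-8) = -4
d = sqrt(25² + (-4)²) = sqrt(625 + 16) = sqrt(641) = 25.32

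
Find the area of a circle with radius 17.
Area = pi * r²
Area = pi * 17²
Area = pi * 289
Area = 907.92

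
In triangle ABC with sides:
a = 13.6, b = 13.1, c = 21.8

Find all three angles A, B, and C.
By the law of cosines:
cos(A) = (b² + c² - a²)/(2bc) = 0.808688  →  A = 36.03°
cos(B) = (a² + c² - b²)/(2ac) = 0.823985  →  B = 34.51°
cos(C) = (a² + b² - c²)/(2ab) = -0.333043  →  C = 109.5°
Check: A + B + C = 180.0° ✓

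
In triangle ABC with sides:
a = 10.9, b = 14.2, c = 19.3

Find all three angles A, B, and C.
By the law of cosines:
cos(A) = (b² + c² - a²)/(2bc) = 0.830694  →  A = 33.83°
cos(B) = (a² + c² - b²)/(2ac) = 0.688454  →  B = 46.49°
cos(C) = (a² + b² - c²)/(2ab) = -0.168110  →  C = 99.68°
Check: A + B + C = 180.0° ✓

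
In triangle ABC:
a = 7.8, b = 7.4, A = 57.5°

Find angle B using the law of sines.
sin(B)/b = sin(A)/a
sin(B) = b·sin(A)/a = 7.4·sin(57.5°)/7.8 = 0.800141
B = arcsin(0.800141) = 53.14°  (b ≤ a, so B ≤ A and the acute solution is unique)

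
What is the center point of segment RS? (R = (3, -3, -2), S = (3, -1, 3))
Midpoint = ((3+3)/2, (-3-1)/2, (-2+3)/2) = (3, -2, 0.5)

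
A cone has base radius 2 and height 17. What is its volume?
Volume = (1/3) * pi * r² * h
Volume = (1/3) * pi * 2² * 17
Volume = (1/3) * pi * 4 * 17
Volume = (1/3) * pi * 68
Volume = 71.21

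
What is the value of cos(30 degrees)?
cos(30 degrees) = sqrt(3)/2
Decimal approximation: 0.866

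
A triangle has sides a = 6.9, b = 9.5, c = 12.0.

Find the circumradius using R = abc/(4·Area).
s = (a+b+c)/2 = 14.2
Area = √(s(s-a)(s-b)(s-c)) = √(14.2·7.3·4.7·2.2) = 32.739
R = abc/(4·Area) = (6.9·9.5·12.0)/(4·32.739) = 786.6/130.956 = 6.007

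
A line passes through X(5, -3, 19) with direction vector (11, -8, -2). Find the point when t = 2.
P(2) = (5 + 11(2), -3 + (-8)(2), 19 + (-2)(2)) = (27, -19, 15)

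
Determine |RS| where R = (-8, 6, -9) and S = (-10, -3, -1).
d = √[(-2)² + (-9)² + (8)²] = √149 = 12.21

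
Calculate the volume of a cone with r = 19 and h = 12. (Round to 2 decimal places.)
Volume = (1/3) * pi * r² * h
Volume = (1/3) * pi * 19² * 12
Volume = (1/3) * pi * 361 * 12
Volume = (1/3) * pi * 4332
Volume = 4536.46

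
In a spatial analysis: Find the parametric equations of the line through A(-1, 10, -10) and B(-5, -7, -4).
Direction vector d = B - A = (-4, -17, 6)
x = -1 - 4t, y = 10 - 17t, z = -10 + 6t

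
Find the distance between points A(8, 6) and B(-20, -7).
Using the distance formula: d = sqrt((x₂-x₁)² + (y₂-y₁)²)
dx = (-20) - 8 = -28
dy = (-7) - 6 = -13
d = sqrt((-28)² + (-13)²) = sqrt(784 + 169) = sqrt(953) = 30.87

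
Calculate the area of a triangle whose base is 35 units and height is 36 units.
Area = (1/2) * base * height
Area = (1/2) * 35 * 36
Area = 630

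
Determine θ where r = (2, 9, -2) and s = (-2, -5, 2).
r·s = -53, |r|² = 89, |s|² = 33
cos θ = -53/√2937 ≈ -0.978
θ ≈ 168.0°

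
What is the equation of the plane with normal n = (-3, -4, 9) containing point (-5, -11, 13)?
d = n·P = (-3)(-5) + (-4)(-11) + (9)(13) = 176
Plane: -3x - 4y + 9z = 176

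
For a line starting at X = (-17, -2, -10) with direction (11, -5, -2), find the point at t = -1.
P(-1) = (-17 + 11(-1), -2 + (-5)(-1), -10 + (-2)(-1)) = (-28, 3, -8)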